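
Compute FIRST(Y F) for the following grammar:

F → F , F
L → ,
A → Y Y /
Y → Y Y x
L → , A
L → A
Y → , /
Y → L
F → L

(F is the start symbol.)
{ ',' }

FIRST sets of the non-terminals involved (from the grammar, by fixed-point iteration):
  FIRST(Y) = { ',' }

To compute FIRST(Y F), process the symbols left to right:
Symbol Y is a non-terminal. Add FIRST(Y) \ {ε} = { ',' }
Y is not nullable (ε ∉ FIRST(Y)), so stop here.
FIRST(Y F) = { ',' }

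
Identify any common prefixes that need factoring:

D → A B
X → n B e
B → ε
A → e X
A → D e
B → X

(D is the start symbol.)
Left-factoring is needed when two productions for the same non-terminal
share a common prefix on the right-hand side.

Productions for B:
  B → ε
  B → X
Productions for A:
  A → e X
  A → D e

No common prefixes found.

Answer: No, left-factoring is not needed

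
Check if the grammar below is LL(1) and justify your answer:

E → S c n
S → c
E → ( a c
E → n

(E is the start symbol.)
Yes, the grammar is LL(1).

A grammar is LL(1) if for each non-terminal N with multiple productions, the predict sets of those productions are pairwise disjoint, where PREDICT(N → α) = (FIRST(α) \ {ε}) ∪ (FOLLOW(N) if α ⇒* ε).

Relevant sets:
  FIRST(S) = { 'c' }

For E:
  PREDICT(E → S c n) = { 'c' }
  PREDICT(E → '(' a c) = { '(' }
  PREDICT(E → n) = { 'n' }
S has a single production, so nothing to check there.

All predict sets are disjoint. The grammar IS LL(1).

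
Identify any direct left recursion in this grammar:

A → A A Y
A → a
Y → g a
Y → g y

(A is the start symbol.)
Direct left recursion occurs when N → N α for some non-terminal N (the right-hand side begins with the left-hand side itself).

A → A A Y: LEFT RECURSIVE (starts with A)
A → a: starts with a
Y → g a: starts with g
Y → g y: starts with g

The grammar has direct left recursion on: A.

Answer: Yes, A is left-recursive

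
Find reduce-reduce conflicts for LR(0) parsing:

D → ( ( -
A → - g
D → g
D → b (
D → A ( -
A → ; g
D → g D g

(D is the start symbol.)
No reduce-reduce conflicts

Augment with D' → D and build the canonical LR(0) collection (I0 = CLOSURE({[D' → . D]}), then GOTO on every symbol after a dot until no new states appear). It has 17 states:
  I0: { [A → . - g], [A → . ; g], [D → . ( ( -], [D → . A ( -], [D → . b (], [D → . g D g], [D → . g], [D' → . D] }  — shift
  I1: { [D → ( . ( -] }  — shift
  I2: { [A → - . g] }  — shift
  I3: { [A → ; . g] }  — shift
  I4: { [D → A . ( -] }  — shift
  I5: { [D' → D .] }  — accept
  I6: { [D → b . (] }  — shift
  I7: { [A → . - g], [A → . ; g], [D → . ( ( -], [D → . A ( -], [D → . b (], [D → . g D g], [D → . g], [D → g . D g], [D → g .] }  — shift, reduce
  I8: { [D → g D . g] }  — shift
  I9: { [D → g D g .] }  — reduce
  I10: { [D → b ( .] }  — reduce
  I11: { [D → A ( . -] }  — shift
  I12: { [D → A ( - .] }  — reduce
  I13: { [A → ; g .] }  — reduce
  I14: { [A → - g .] }  — reduce
  I15: { [D → ( ( . -] }  — shift
  I16: { [D → ( ( - .] }  — reduce

No state contains more than one complete item.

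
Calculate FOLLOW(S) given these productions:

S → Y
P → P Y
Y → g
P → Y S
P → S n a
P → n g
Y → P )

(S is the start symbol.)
{ $, ')', 'g', 'n' }

To compute FOLLOW(S), find every occurrence of S on a right-hand side N → α S β: add FIRST(β) \ {ε}, and if β is empty or nullable also add FOLLOW(N). Iterate to a fixed point.

S is the start symbol, so $ ∈ FOLLOW(S).
In P → Y S: S is at the end, add FOLLOW(P)
In P → S n a: S is followed by n a, add FIRST(n a) \ {ε} = { 'n' }

The FOLLOW sets referred to above (computed the same way, to a fixed point):
  FOLLOW(P) = { ')', 'g', 'n' }

Taking the union: FOLLOW(S) = { $, ')', 'g', 'n' }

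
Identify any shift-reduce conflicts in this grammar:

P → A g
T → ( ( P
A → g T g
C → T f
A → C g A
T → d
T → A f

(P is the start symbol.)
A shift-reduce conflict occurs when an LR(0) state has both:
  - a complete (reduce) item [A → α .] (dot at the end), and
  - a shift item [B → β . c γ] (dot before a terminal).

Augment with P' → P and build the canonical LR(0) collection (I0 = CLOSURE({[P' → . P]}), then GOTO on every symbol after a dot until no new states appear). It has 18 states:
  I0: { [A → . C g A], [A → . g T g], [C → . T f], [P → . A g], [P' → . P], [T → . ( ( P], [T → . A f], [T → . d] }  — shift
  I1: { [T → ( . ( P] }  — shift
  I2: { [P → A . g], [T → A . f] }  — shift
  I3: { [A → C . g A] }  — shift
  I4: { [P' → P .] }  — accept
  I5: { [C → T . f] }  — shift
  I6: { [T → d .] }  — reduce
  I7: { [A → . C g A], [A → . g T g], [A → g . T g], [C → . T f], [T → . ( ( P], [T → . A f], [T → . d] }  — shift
  I8: { [T → A . f] }  — shift
  I9: { [A → g T . g], [C → T . f] }  — shift
  I10: { [C → T f .] }  — reduce
  I11: { [A → g T g .] }  — reduce
  I12: { [T → A f .] }  — reduce
  I13: { [A → . C g A], [A → . g T g], [A → C g . A], [C → . T f], [T → . ( ( P], [T → . A f], [T → . d] }  — shift
  I14: { [A → C g A .], [T → A . f] }  — shift, reduce
  I15: { [P → A g .] }  — reduce
  I16: { [A → . C g A], [A → . g T g], [C → . T f], [P → . A g], [T → ( ( . P], [T → . ( ( P], [T → . A f], [T → . d] }  — shift
  I17: { [T → ( ( P .] }  — reduce

I14 contains reduce item [A → C g A .] and shift item [T → A . f] — shift-reduce conflict.

Answer: Yes — I14: [A → C g A .] vs [T → A . f]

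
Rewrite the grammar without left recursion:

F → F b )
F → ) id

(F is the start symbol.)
F is directly left-recursive. The standard transformation for
  A → A α₁ | ... | A α_m | β₁ | ... | β_n
is
  A  → β₁ A' | ... | β_n A'
  A' → α₁ A' | ... | α_m A' | ε

F → ) id becomes F → ) id F'
F → F b ) becomes F' → b ) F'
Add F' → ε

Resulting grammar:
F → ) id F'
F' → b ) F'
F' → ε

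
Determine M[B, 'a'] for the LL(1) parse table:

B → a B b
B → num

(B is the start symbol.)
B → a B b

To find M[B, 'a'], we find productions for B where 'a' is in the predict set (PREDICT(N → α) = (FIRST(α) \ {ε}) ∪ (FOLLOW(N) if α ⇒* ε)).

B → a B b: PREDICT = { 'a' }
  'a' is in predict set, so this production goes in M[B, 'a']
B → num: PREDICT = { 'num' }

M[B, 'a'] = B → a B b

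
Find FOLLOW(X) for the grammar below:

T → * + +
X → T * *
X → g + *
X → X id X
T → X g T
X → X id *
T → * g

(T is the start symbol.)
{ 'g', 'id' }

To compute FOLLOW(X), find every occurrence of X on a right-hand side N → α X β: add FIRST(β) \ {ε}, and if β is empty or nullable also add FOLLOW(N). Iterate to a fixed point.

In X → X id X: X is followed by id X, add FIRST(id X) \ {ε} = { 'id' }
In X → X id X: X is at the end; this adds FOLLOW(X) to itself — nothing new
In T → X g T: X is followed by g T, add FIRST(g T) \ {ε} = { 'g' }
In X → X id *: X is followed by id '*', add FIRST(id '*') \ {ε} = { 'id' }

Taking the union: FOLLOW(X) = { 'g', 'id' }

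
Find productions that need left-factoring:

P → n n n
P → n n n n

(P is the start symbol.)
Left-factoring is needed when two productions for the same non-terminal
share a common prefix on the right-hand side.

Productions for P:
  P → n n n
  P → n n n n

Found common prefix 'n n n' in productions for P

Answer: Yes, P has productions with common prefix 'n n n'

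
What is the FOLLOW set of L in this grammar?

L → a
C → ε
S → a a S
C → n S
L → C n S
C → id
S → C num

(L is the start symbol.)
L is the start symbol, so $ ∈ FOLLOW(L).
L does not occur on any right-hand side.

Taking the union: FOLLOW(L) = { $ }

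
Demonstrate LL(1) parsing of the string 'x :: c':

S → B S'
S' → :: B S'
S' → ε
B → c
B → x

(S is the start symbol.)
Stack is shown with the top on the left.

Stack      Input     Action
---------------------------
S $        x :: c $  output S → B S'
B S' $     x :: c $  output B → x
x S' $     x :: c $  match 'x'
S' $       :: c $    output S' → :: B S'
:: B S' $  :: c $    match '::'
B S' $     c $       output B → c
c S' $     c $       match 'c'
S' $       $         output S' → ε
$          $         accept

The string is accepted.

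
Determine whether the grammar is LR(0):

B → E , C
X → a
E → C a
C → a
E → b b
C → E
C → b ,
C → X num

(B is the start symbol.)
A grammar is LR(0) if no state in the canonical LR(0) collection has:
  - both a shift item (dot before a terminal) and a complete item (shift-reduce conflict), or
  - two or more complete items (reduce-reduce conflict; the accept item [B' → B .] counts as a complete item here).

Augment with B' → B and build the canonical LR(0) collection (I0 = CLOSURE({[B' → . B]}), then GOTO on every symbol after a dot until no new states appear). It has 14 states:
  I0: { [B → . E , C], [B' → . B], [C → . E], [C → . X num], [C → . a], [C → . b ,], [E → . C a], [E → . b b], [X → . a] }  — shift
  I1: { [B' → B .] }  — accept
  I2: { [E → C . a] }  — shift
  I3: { [B → E . , C], [C → E .] }  — shift, reduce
  I4: { [C → X . num] }  — shift
  I5: { [C → a .], [X → a .] }  — 2 reduces
  I6: { [C → b . ,], [E → b . b] }  — shift
  I7: { [C → b , .] }  — reduce
  I8: { [E → b b .] }  — reduce
  I9: { [C → X num .] }  — reduce
  I10: { [B → E , . C], [C → . E], [C → . X num], [C → . a], [C → . b ,], [E → . C a], [E → . b b], [X → . a] }  — shift
  I11: { [B → E , C .], [E → C . a] }  — shift, reduce
  I12: { [C → E .] }  — reduce
  I13: { [E → C a .] }  — reduce

Conflict in state I3:
  Shift-reduce conflict between [C → E .] and [B → E . , C]
So the grammar is NOT LR(0).

Answer: No. Shift-reduce conflict between [C → E .] and [B → E . , C]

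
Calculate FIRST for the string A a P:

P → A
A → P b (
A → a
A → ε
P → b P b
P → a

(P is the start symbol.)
{ 'a', 'b' }

FIRST sets of the non-terminals involved (from the grammar, by fixed-point iteration):
  FIRST(A) = { 'a', 'b', ε }

To compute FIRST(A a P), process the symbols left to right:
Symbol A is a non-terminal. Add FIRST(A) \ {ε} = { 'a', 'b' }
A is nullable (ε ∈ FIRST(A)), continue to the next symbol.
Symbol a is a terminal. Add 'a' and stop.
FIRST(A a P) = { 'a', 'b' }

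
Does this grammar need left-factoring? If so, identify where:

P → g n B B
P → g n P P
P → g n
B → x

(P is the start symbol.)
Left-factoring is needed when two productions for the same non-terminal
share a common prefix on the right-hand side.

Productions for P:
  P → g n B B
  P → g n P P
  P → g n

Found common prefix 'g n' in productions for P

Answer: Yes, P has productions with common prefix 'g n'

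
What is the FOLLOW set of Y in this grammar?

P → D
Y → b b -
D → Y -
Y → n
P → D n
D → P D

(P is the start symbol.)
To compute FOLLOW(Y), find every occurrence of Y on a right-hand side N → α Y β: add FIRST(β) \ {ε}, and if β is empty or nullable also add FOLLOW(N). Iterate to a fixed point.

In D → Y -: Y is followed by '-', add FIRST('-') \ {ε} = { '-' }

Taking the union: FOLLOW(Y) = { '-' }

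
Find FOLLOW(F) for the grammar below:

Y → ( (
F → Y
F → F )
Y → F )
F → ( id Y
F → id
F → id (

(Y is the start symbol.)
In F → F ): F is followed by ')', add FIRST(')') \ {ε} = { ')' }
In Y → F ): F is followed by ')', add FIRST(')') \ {ε} = { ')' }

Taking the union: FOLLOW(F) = { ')' }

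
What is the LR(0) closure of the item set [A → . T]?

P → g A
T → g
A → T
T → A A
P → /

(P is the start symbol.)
{ [A → . T], [T → . A A], [T → . g] }

Start with: [A → . T]
  [A → . T] has the dot before T: add [T → . g], [T → . A A]
  [T → . A A] has the dot before A: all A-items already present
No further items can be added.

CLOSURE = { [A → . T], [T → . A A], [T → . g] }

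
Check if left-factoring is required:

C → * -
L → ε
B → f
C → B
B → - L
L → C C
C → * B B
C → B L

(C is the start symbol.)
Yes, C has productions with common prefix '*'; C has productions with common prefix 'B'

Left-factoring is needed when two productions for the same non-terminal
share a common prefix on the right-hand side.

Productions for C:
  C → * -
  C → B
  C → * B B
  C → B L
Productions for L:
  L → ε
  L → C C
Productions for B:
  B → f
  B → - L

Found common prefix '*' in productions for C
Found common prefix 'B' in productions for C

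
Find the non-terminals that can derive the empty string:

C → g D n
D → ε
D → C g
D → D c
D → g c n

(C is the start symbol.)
{ 'D' }

ε-productions: D → ε
So D is immediately nullable.
No further non-terminal can be added: every production for the remaining non-terminals contains a terminal or a non-nullable non-terminal.
Nullable = { 'D' }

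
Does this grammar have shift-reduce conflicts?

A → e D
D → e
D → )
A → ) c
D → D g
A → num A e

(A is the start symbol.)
Yes — I8: [A → e D .] vs [D → D . g]

A shift-reduce conflict occurs when an LR(0) state has both:
  - a complete (reduce) item [A → α .] (dot at the end), and
  - a shift item [B → β . c γ] (dot before a terminal).

Augment with A' → A and build the canonical LR(0) collection (I0 = CLOSURE({[A' → . A]}), then GOTO on every symbol after a dot until no new states appear). It has 12 states:
  I0: { [A → . ) c], [A → . e D], [A → . num A e], [A' → . A] }  — shift
  I1: { [A → ) . c] }  — shift
  I2: { [A' → A .] }  — accept
  I3: { [A → e . D], [D → . )], [D → . D g], [D → . e] }  — shift
  I4: { [A → . ) c], [A → . e D], [A → . num A e], [A → num . A e] }  — shift
  I5: { [A → num A . e] }  — shift
  I6: { [A → num A e .] }  — reduce
  I7: { [D → ) .] }  — reduce
  I8: { [A → e D .], [D → D . g] }  — shift, reduce
  I9: { [D → e .] }  — reduce
  I10: { [D → D g .] }  — reduce
  I11: { [A → ) c .] }  — reduce

I8 contains reduce item [A → e D .] and shift item [D → D . g] — shift-reduce conflict.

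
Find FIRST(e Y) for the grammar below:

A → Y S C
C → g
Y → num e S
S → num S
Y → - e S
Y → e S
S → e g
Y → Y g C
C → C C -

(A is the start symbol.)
To compute FIRST(e Y), process the symbols left to right:
Symbol e is a terminal. Add 'e' and stop.
FIRST(e Y) = { 'e' }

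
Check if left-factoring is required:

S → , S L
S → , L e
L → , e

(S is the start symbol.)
Yes, S has productions with common prefix ','

Left-factoring is needed when two productions for the same non-terminal
share a common prefix on the right-hand side.

Productions for S:
  S → , S L
  S → , L e

Found common prefix ',' in productions for S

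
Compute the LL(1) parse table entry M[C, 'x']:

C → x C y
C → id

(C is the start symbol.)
C → x C y

To find M[C, 'x'], we find productions for C where 'x' is in the predict set (PREDICT(N → α) = (FIRST(α) \ {ε}) ∪ (FOLLOW(N) if α ⇒* ε)).

C → x C y: PREDICT = { 'x' }
  'x' is in predict set, so this production goes in M[C, 'x']
C → id: PREDICT = { 'id' }

M[C, 'x'] = C → x C y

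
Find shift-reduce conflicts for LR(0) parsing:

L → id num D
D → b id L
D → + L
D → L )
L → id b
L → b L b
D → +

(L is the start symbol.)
Augment with L' → L and build the canonical LR(0) collection (I0 = CLOSURE({[L' → . L]}), then GOTO on every symbol after a dot until no new states appear). It has 17 states:
  I0: { [L → . b L b], [L → . id b], [L → . id num D], [L' → . L] }  — shift
  I1: { [L' → L .] }  — accept
  I2: { [L → . b L b], [L → . id b], [L → . id num D], [L → b . L b] }  — shift
  I3: { [L → id . b], [L → id . num D] }  — shift
  I4: { [L → id b .] }  — reduce
  I5: { [D → . + L], [D → . +], [D → . L )], [D → . b id L], [L → . b L b], [L → . id b], [L → . id num D], [L → id num . D] }  — shift
  I6: { [D → + . L], [D → + .], [L → . b L b], [L → . id b], [L → . id num D] }  — shift, reduce
  I7: { [L → id num D .] }  — reduce
  I8: { [D → L . )] }  — shift
  I9: { [D → b . id L], [L → . b L b], [L → . id b], [L → . id num D], [L → b . L b] }  — shift
  I10: { [L → b L . b] }  — shift
  I11: { [D → b id . L], [L → . b L b], [L → . id b], [L → . id num D], [L → id . b], [L → id . num D] }  — shift
  I12: { [D → b id L .] }  — reduce
  I13: { [L → . b L b], [L → . id b], [L → . id num D], [L → b . L b], [L → id b .] }  — shift, reduce
  I14: { [L → b L b .] }  — reduce
  I15: { [D → L ) .] }  — reduce
  I16: { [D → + L .] }  — reduce

I6 contains reduce item [D → + .] and shift items [L → . b L b], [L → . id b], [L → . id num D] — shift-reduce conflict.
I13 contains reduce item [L → id b .] and shift items [L → . b L b], [L → . id b], [L → . id num D] — shift-reduce conflict.

Answer: Yes — I6: [D → + .] vs [L → . b L b]; I13: [L → id b .] vs [L → . b L b]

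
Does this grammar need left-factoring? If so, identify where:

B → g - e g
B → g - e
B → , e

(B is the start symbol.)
Yes, B has productions with common prefix 'g - e'

Left-factoring is needed when two productions for the same non-terminal
share a common prefix on the right-hand side.

Productions for B:
  B → g - e g
  B → g - e
  B → , e

Found common prefix 'g - e' in productions for B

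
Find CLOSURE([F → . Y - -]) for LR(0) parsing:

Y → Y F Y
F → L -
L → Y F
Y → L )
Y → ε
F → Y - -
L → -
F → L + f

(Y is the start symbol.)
Start with: [F → . Y - -]
  [F → . Y - -] has the dot before Y: add [Y → . Y F Y], [Y → . L )], [Y → .]
  [Y → . L )] has the dot before L: add [L → . Y F], [L → . -]
No further items can be added.

CLOSURE = { [F → . Y - -], [L → . -], [L → . Y F], [Y → . L )], [Y → . Y F Y], [Y → .] }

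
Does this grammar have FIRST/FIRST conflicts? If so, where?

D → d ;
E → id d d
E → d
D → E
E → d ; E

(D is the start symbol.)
A FIRST/FIRST conflict occurs when two productions N → α and N → β for the same non-terminal have FIRST(α) ∩ FIRST(β) ≠ ∅ (with ε ∈ FIRST of a nullable right-hand side, so two nullable alternatives also conflict).

FIRST sets of the non-terminals at (or reachable through a nullable prefix from) the front of some alternative:
  FIRST(E) = { 'd', 'id' }

Productions for D:
  D → d ;: FIRST = { 'd' }
  D → E: FIRST = { 'd', 'id' }
Productions for E:
  E → id d d: FIRST = { 'id' }
  E → d: FIRST = { 'd' }
  E → d ; E: FIRST = { 'd' }

Conflict for D: D → d ; and D → E
  Overlap: { 'd' }
Conflict for E: E → d and E → d ; E
  Overlap: { 'd' }

Answer: Yes. D → d ';' / D → E on { 'd' }; E → d / E → d ';' E on { 'd' }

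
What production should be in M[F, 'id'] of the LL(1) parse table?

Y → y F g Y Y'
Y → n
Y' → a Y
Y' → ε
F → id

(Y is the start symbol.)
F → id

To find M[F, 'id'], we find productions for F where 'id' is in the predict set (PREDICT(N → α) = (FIRST(α) \ {ε}) ∪ (FOLLOW(N) if α ⇒* ε)).

F → id: PREDICT = { 'id' }
  'id' is in predict set, so this production goes in M[F, 'id']

M[F, 'id'] = F → id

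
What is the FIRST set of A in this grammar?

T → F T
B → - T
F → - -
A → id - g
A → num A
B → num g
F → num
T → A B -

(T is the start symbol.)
{ 'id', 'num' }

To compute FIRST(A), examine every production with A on the left-hand side, reading each right-hand side left to right until a non-nullable symbol is reached.

From A → id - g:
  - id is a terminal: add 'id' and stop
From A → num A:
  - num is a terminal: add 'num' and stop

Collecting: FIRST(A) = { 'id', 'num' }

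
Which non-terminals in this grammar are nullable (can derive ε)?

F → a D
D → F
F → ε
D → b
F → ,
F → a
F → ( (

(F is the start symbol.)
{ 'D', 'F' }

A non-terminal is nullable if it can derive ε (the empty string): either it has an ε-production, or it has a production whose right-hand side consists entirely of nullable non-terminals.

ε-productions: F → ε
So F is immediately nullable.
D → F: every symbol on the right is nullable, so D is nullable too.
Every non-terminal is now nullable.
Nullable = { 'D', 'F' }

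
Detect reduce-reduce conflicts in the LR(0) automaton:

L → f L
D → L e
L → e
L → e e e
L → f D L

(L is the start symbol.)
Augment with L' → L and build the canonical LR(0) collection (I0 = CLOSURE({[L' → . L]}), then GOTO on every symbol after a dot until no new states appear). It has 10 states:
  I0: { [L → . e e e], [L → . e], [L → . f D L], [L → . f L], [L' → . L] }  — shift
  I1: { [L' → L .] }  — accept
  I2: { [L → e . e e], [L → e .] }  — shift, reduce
  I3: { [D → . L e], [L → . e e e], [L → . e], [L → . f D L], [L → . f L], [L → f . D L], [L → f . L] }  — shift
  I4: { [L → . e e e], [L → . e], [L → . f D L], [L → . f L], [L → f D . L] }  — shift
  I5: { [D → L . e], [L → f L .] }  — shift, reduce
  I6: { [D → L e .] }  — reduce
  I7: { [L → f D L .] }  — reduce
  I8: { [L → e e . e] }  — shift
  I9: { [L → e e e .] }  — reduce

No state contains more than one complete item.

Answer: No reduce-reduce conflicts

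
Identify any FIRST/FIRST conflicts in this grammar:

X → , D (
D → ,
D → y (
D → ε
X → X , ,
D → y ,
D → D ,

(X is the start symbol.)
FIRST sets of the non-terminals at (or reachable through a nullable prefix from) the front of some alternative:
  FIRST(X) = { ',' }
  FIRST(D) = { ',', 'y', ε }

Productions for X:
  X → , D (: FIRST = { ',' }
  X → X , ,: FIRST = { ',' }
Productions for D:
  D → ,: FIRST = { ',' }
  D → y (: FIRST = { 'y' }
  D → ε: FIRST = { ε }
  D → y ,: FIRST = { 'y' }
  D → D ,: FIRST = { ',', 'y' }

Conflict for X: X → , D ( and X → X , ,
  Overlap: { ',' }
Conflict for D: D → , and D → D ,
  Overlap: { ',' }
Conflict for D: D → y ( and D → y ,
  Overlap: { 'y' }
Conflict for D: D → y ( and D → D ,
  Overlap: { 'y' }
Conflict for D: D → y , and D → D ,
  Overlap: { 'y' }

Answer: Yes. X → ',' D '(' / X → X ',' ',' on { ',' }; D → ',' / D → D ',' on { ',' }; D → y '(' / D → y ',' on { 'y' }; D → y '(' / D → D ',' on { 'y' }; D → y ',' / D → D ',' on { 'y' }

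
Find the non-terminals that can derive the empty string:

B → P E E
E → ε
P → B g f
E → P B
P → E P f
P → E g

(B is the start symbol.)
A non-terminal is nullable if it can derive ε (the empty string): either it has an ε-production, or it has a production whose right-hand side consists entirely of nullable non-terminals.

ε-productions: E → ε
So E is immediately nullable.
No further non-terminal can be added: every production for the remaining non-terminals contains a terminal or a non-nullable non-terminal.
Nullable = { 'E' }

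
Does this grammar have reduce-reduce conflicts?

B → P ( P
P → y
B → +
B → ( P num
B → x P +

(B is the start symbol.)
No reduce-reduce conflicts

Augment with B' → B and build the canonical LR(0) collection (I0 = CLOSURE({[B' → . B]}), then GOTO on every symbol after a dot until no new states appear). It has 13 states:
  I0: { [B → . ( P num], [B → . +], [B → . P ( P], [B → . x P +], [B' → . B], [P → . y] }  — shift
  I1: { [B → ( . P num], [P → . y] }  — shift
  I2: { [B → + .] }  — reduce
  I3: { [B' → B .] }  — accept
  I4: { [B → P . ( P] }  — shift
  I5: { [B → x . P +], [P → . y] }  — shift
  I6: { [P → y .] }  — reduce
  I7: { [B → x P . +] }  — shift
  I8: { [B → x P + .] }  — reduce
  I9: { [B → P ( . P], [P → . y] }  — shift
  I10: { [B → P ( P .] }  — reduce
  I11: { [B → ( P . num] }  — shift
  I12: { [B → ( P num .] }  — reduce

No state contains more than one complete item.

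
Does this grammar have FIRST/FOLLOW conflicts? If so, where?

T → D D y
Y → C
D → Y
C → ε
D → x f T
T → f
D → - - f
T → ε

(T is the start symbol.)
A FIRST/FOLLOW conflict occurs when a non-terminal N has a nullable alternative N → β (β ⇒* ε) and another alternative N → α with FIRST(α) ∩ FOLLOW(N) ≠ ∅: on such a lookahead the parser cannot decide between expanding α and letting N vanish via β.

Nullable non-terminals: C, D, T, Y.
FIRST sets used below: FIRST(Y) = { ε }, FIRST(D) = { '-', 'x', ε }
C has a nullable alternative but only one production, so nothing to check.

D: nullable alternative(s) D → Y; FOLLOW(D) = { '-', 'x', 'y' }
  D → Y: FIRST \ {ε} = { } — this is the only nullable alternative, skip
  D → x f T: FIRST \ {ε} = { 'x' } — overlaps FOLLOW(D) on { 'x' }: CONFLICT
  D → - - f: FIRST \ {ε} = { '-' } — overlaps FOLLOW(D) on { '-' }: CONFLICT

T: nullable alternative(s) T → ε; FOLLOW(T) = { $, '-', 'x', 'y' }
  T → D D y: FIRST \ {ε} = { '-', 'x', 'y' } — overlaps FOLLOW(T) on { '-', 'x', 'y' }: CONFLICT
  T → f: FIRST \ {ε} = { 'f' } — disjoint from FOLLOW(T)
  T → ε: FIRST \ {ε} = { } — this is the only nullable alternative, skip
Y has a nullable alternative but only one production, so nothing to check.

So the grammar has 3 FIRST/FOLLOW conflicts (marked CONFLICT above).

Answer: Yes. T → D D y with FOLLOW(T) on { '-', 'x', 'y' }; D → x f T with FOLLOW(D) on { 'x' }; D → '-' '-' f with FOLLOW(D) on { '-' }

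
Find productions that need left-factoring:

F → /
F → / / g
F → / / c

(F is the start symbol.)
Left-factoring is needed when two productions for the same non-terminal
share a common prefix on the right-hand side.

Productions for F:
  F → /
  F → / / g
  F → / / c

Found common prefix '/' in productions for F

Answer: Yes, F has productions with common prefix '/'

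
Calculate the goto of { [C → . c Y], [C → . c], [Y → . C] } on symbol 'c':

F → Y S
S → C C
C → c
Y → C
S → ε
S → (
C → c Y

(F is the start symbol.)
{ [C → . c Y], [C → . c], [C → c . Y], [C → c .], [Y → . C] }

GOTO(I, 'c') = CLOSURE({ [A → αX.β] : [A → α.Xβ] ∈ I, X = 'c' })

Items with dot before 'c', with the dot advanced:
  [C → . c] → [C → c .]
  [C → . c Y] → [C → c . Y]
Closure of the advanced items:
  [C → c . Y] has the dot before Y: add [Y → . C]
  [Y → . C] has the dot before C: add [C → . c], [C → . c Y]

GOTO = { [C → . c Y], [C → . c], [C → c . Y], [C → c .], [Y → . C] }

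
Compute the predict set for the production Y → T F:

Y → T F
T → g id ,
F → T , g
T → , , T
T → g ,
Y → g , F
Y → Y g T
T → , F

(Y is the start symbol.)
{ ',', 'g' }

PREDICT(Y → T F) = (FIRST(RHS) \ {ε}) ∪ (FOLLOW(Y) if ε ∈ FIRST(RHS), i.e. RHS ⇒* ε)
FIRST(T) = { ',', 'g' }
FIRST(T F) = { ',', 'g' }
ε ∉ FIRST(T F), so FOLLOW(Y) is not added.
PREDICT(Y → T F) = { ',', 'g' }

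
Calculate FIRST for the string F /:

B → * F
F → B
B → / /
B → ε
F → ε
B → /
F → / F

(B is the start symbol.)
FIRST sets of the non-terminals involved (from the grammar, by fixed-point iteration):
  FIRST(F) = { '*', '/', ε }

To compute FIRST(F /), process the symbols left to right:
Symbol F is a non-terminal. Add FIRST(F) \ {ε} = { '*', '/' }
F is nullable (ε ∈ FIRST(F)), continue to the next symbol.
Symbol / is a terminal. Add '/' and stop.
FIRST(F /) = { '*', '/' }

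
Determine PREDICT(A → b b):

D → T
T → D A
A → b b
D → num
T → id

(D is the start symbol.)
PREDICT(A → b b) = (FIRST(RHS) \ {ε}) ∪ (FOLLOW(A) if ε ∈ FIRST(RHS), i.e. RHS ⇒* ε)
FIRST(b b) = { 'b' }
ε ∉ FIRST(b b), so FOLLOW(A) is not added.
PREDICT(A → b b) = { 'b' }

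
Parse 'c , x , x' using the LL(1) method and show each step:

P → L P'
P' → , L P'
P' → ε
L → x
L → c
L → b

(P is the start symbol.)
LL(1) parsing maintains a stack (initially the start symbol over $) and the input. At each step: if the stack top is a terminal, match it against the current input token; if it is a non-terminal N, replace it with the RHS of M[N, lookahead] (the unique production whose predict set contains the lookahead).

Stack is shown with the top on the left.

Stack     Input        Action
-----------------------------
P $       c , x , x $  output P → L P'
L P' $    c , x , x $  output L → c
c P' $    c , x , x $  match 'c'
P' $      , x , x $    output P' → , L P'
, L P' $  , x , x $    match ','
L P' $    x , x $      output L → x
x P' $    x , x $      match 'x'
P' $      , x $        output P' → , L P'
, L P' $  , x $        match ','
L P' $    x $          output L → x
x P' $    x $          match 'x'
P' $      $            output P' → ε
$         $            accept

The string is accepted.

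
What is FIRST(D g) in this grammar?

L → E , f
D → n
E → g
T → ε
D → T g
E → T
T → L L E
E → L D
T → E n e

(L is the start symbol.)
FIRST sets of the non-terminals involved (from the grammar, by fixed-point iteration):
  FIRST(D) = { ',', 'g', 'n' }

To compute FIRST(D g), process the symbols left to right:
Symbol D is a non-terminal. Add FIRST(D) \ {ε} = { ',', 'g', 'n' }
D is not nullable (ε ∉ FIRST(D)), so stop here.
FIRST(D g) = { ',', 'g', 'n' }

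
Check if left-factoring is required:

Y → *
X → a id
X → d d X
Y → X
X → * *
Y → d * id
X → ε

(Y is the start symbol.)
Left-factoring is needed when two productions for the same non-terminal
share a common prefix on the right-hand side.

Productions for Y:
  Y → *
  Y → X
  Y → d * id
Productions for X:
  X → a id
  X → d d X
  X → * *
  X → ε

No common prefixes found.

Answer: No, left-factoring is not needed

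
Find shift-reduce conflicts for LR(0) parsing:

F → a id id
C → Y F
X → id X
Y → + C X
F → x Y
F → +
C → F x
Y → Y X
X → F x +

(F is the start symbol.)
A shift-reduce conflict occurs when an LR(0) state has both:
  - a complete (reduce) item [A → α .] (dot at the end), and
  - a shift item [B → β . c γ] (dot before a terminal).

Augment with F' → F and build the canonical LR(0) collection (I0 = CLOSURE({[F' → . F]}), then GOTO on every symbol after a dot until no new states appear). It has 22 states:
  I0: { [F → . +], [F → . a id id], [F → . x Y], [F' → . F] }  — shift
  I1: { [F → + .] }  — reduce
  I2: { [F' → F .] }  — accept
  I3: { [F → a . id id] }  — shift
  I4: { [F → x . Y], [Y → . + C X], [Y → . Y X] }  — shift
  I5: { [C → . F x], [C → . Y F], [F → . +], [F → . a id id], [F → . x Y], [Y → + . C X], [Y → . + C X], [Y → . Y X] }  — shift
  I6: { [F → . +], [F → . a id id], [F → . x Y], [F → x Y .], [X → . F x +], [X → . id X], [Y → Y . X] }  — shift, reduce
  I7: { [X → F . x +] }  — shift
  I8: { [Y → Y X .] }  — reduce
  I9: { [F → . +], [F → . a id id], [F → . x Y], [X → . F x +], [X → . id X], [X → id . X] }  — shift
  I10: { [X → id X .] }  — reduce
  I11: { [X → F x . +] }  — shift
  I12: { [X → F x + .] }  — reduce
  I13: { [C → . F x], [C → . Y F], [F → + .], [F → . +], [F → . a id id], [F → . x Y], [Y → + . C X], [Y → . + C X], [Y → . Y X] }  — shift, reduce
  I14: { [F → . +], [F → . a id id], [F → . x Y], [X → . F x +], [X → . id X], [Y → + C . X] }  — shift
  I15: { [C → F . x] }  — shift
  I16: { [C → Y . F], [F → . +], [F → . a id id], [F → . x Y], [X → . F x +], [X → . id X], [Y → Y . X] }  — shift
  I17: { [C → Y F .], [X → F . x +] }  — shift, reduce
  I18: { [C → F x .] }  — reduce
  I19: { [Y → + C X .] }  — reduce
  I20: { [F → a id . id] }  — shift
  I21: { [F → a id id .] }  — reduce

I6 contains reduce item [F → x Y .] and shift items [F → . +], [F → . a id id], [F → . x Y], [X → . id X] — shift-reduce conflict.
I13 contains reduce item [F → + .] and shift items [F → . +], [F → . a id id], [F → . x Y], [Y → . + C X] — shift-reduce conflict.
I17 contains reduce item [C → Y F .] and shift item [X → F . x +] — shift-reduce conflict.

Answer: Yes — I6: [F → x Y .] vs [F → . +]; I13: [F → + .] vs [F → . +]; I17: [C → Y F .] vs [X → F . x +]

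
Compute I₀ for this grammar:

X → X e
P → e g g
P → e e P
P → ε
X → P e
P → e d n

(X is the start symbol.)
{ [P → . e d n], [P → . e e P], [P → . e g g], [P → .], [X → . P e], [X → . X e], [X' → . X] }

First, augment the grammar with X' → X
I₀ = CLOSURE({ [X' → . X] }):
  [X' → . X] has the dot before X: add [X → . X e], [X → . P e]
  [X → . P e] has the dot before P: add [P → . e g g], [P → . e e P], [P → .], [P → . e d n]
No further items can be added.

I₀ = { [P → . e d n], [P → . e e P], [P → . e g g], [P → .], [X → . P e], [X → . X e], [X' → . X] }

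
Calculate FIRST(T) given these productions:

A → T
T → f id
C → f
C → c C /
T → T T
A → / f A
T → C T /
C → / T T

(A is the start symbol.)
{ '/', 'c', 'f' }

To compute FIRST(T), examine every production with T on the left-hand side, reading each right-hand side left to right until a non-nullable symbol is reached.

FIRST sets of the other non-terminals involved (by the same procedure, iterated to a fixed point):
  FIRST(C) = { '/', 'c', 'f' }

From T → f id:
  - f is a terminal: add 'f' and stop
From T → T T:
  - T is the symbol being defined: contributes nothing new
    T is not nullable, so stop
From T → C T /:
  - C is a non-terminal: add FIRST(C) \ {ε} = { '/', 'c', 'f' }
    C is not nullable, so stop

Collecting: FIRST(T) = { '/', 'c', 'f' }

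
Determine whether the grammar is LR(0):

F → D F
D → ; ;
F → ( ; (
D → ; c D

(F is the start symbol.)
A grammar is LR(0) if no state in the canonical LR(0) collection has:
  - both a shift item (dot before a terminal) and a complete item (shift-reduce conflict), or
  - two or more complete items (reduce-reduce conflict; the accept item [F' → F .] counts as a complete item here).

Augment with F' → F and build the canonical LR(0) collection (I0 = CLOSURE({[F' → . F]}), then GOTO on every symbol after a dot until no new states appear). It has 11 states:
  I0: { [D → . ; ;], [D → . ; c D], [F → . ( ; (], [F → . D F], [F' → . F] }  — shift
  I1: { [F → ( . ; (] }  — shift
  I2: { [D → ; . ;], [D → ; . c D] }  — shift
  I3: { [D → . ; ;], [D → . ; c D], [F → . ( ; (], [F → . D F], [F → D . F] }  — shift
  I4: { [F' → F .] }  — accept
  I5: { [F → D F .] }  — reduce
  I6: { [D → ; ; .] }  — reduce
  I7: { [D → . ; ;], [D → . ; c D], [D → ; c . D] }  — shift
  I8: { [D → ; c D .] }  — reduce
  I9: { [F → ( ; . (] }  — shift
  I10: { [F → ( ; ( .] }  — reduce

Every state is either a pure shift/goto state or contains exactly one complete item and nothing to shift — no conflicts. The grammar is LR(0).

Answer: Yes, the grammar is LR(0)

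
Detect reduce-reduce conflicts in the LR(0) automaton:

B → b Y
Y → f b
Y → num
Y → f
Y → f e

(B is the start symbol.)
No reduce-reduce conflicts

A reduce-reduce conflict occurs when an LR(0) state has two complete items [A → α .] and [B → β .] — both call for a reduction, and with no lookahead the parser cannot choose between them.

Augment with B' → B and build the canonical LR(0) collection (I0 = CLOSURE({[B' → . B]}), then GOTO on every symbol after a dot until no new states appear). It has 8 states:
  I0: { [B → . b Y], [B' → . B] }  — shift
  I1: { [B' → B .] }  — accept
  I2: { [B → b . Y], [Y → . f b], [Y → . f e], [Y → . f], [Y → . num] }  — shift
  I3: { [B → b Y .] }  — reduce
  I4: { [Y → f . b], [Y → f . e], [Y → f .] }  — shift, reduce
  I5: { [Y → num .] }  — reduce
  I6: { [Y → f b .] }  — reduce
  I7: { [Y → f e .] }  — reduce

No state contains more than one complete item.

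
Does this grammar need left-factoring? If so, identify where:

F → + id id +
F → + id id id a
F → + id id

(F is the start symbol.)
Yes, F has productions with common prefix '+ id id'

Left-factoring is needed when two productions for the same non-terminal
share a common prefix on the right-hand side.

Productions for F:
  F → + id id +
  F → + id id id a
  F → + id id

Found common prefix '+ id id' in productions for F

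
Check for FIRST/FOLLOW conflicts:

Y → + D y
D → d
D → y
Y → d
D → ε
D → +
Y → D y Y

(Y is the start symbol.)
Yes. D → y with FOLLOW(D) on { 'y' }

A FIRST/FOLLOW conflict occurs when a non-terminal N has a nullable alternative N → β (β ⇒* ε) and another alternative N → α with FIRST(α) ∩ FOLLOW(N) ≠ ∅: on such a lookahead the parser cannot decide between expanding α and letting N vanish via β.

Nullable non-terminals: D.

D: nullable alternative(s) D → ε; FOLLOW(D) = { 'y' }
  D → d: FIRST \ {ε} = { 'd' } — disjoint from FOLLOW(D)
  D → y: FIRST \ {ε} = { 'y' } — overlaps FOLLOW(D) on { 'y' }: CONFLICT
  D → ε: FIRST \ {ε} = { } — this is the only nullable alternative, skip
  D → +: FIRST \ {ε} = { '+' } — disjoint from FOLLOW(D)

Y has no nullable alternative, so no FIRST/FOLLOW check is needed there.

So the grammar has 1 FIRST/FOLLOW conflict (marked CONFLICT above).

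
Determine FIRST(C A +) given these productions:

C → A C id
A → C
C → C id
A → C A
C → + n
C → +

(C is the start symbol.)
{ '+' }

FIRST sets of the non-terminals involved (from the grammar, by fixed-point iteration):
  FIRST(C) = { '+' }

To compute FIRST(C A +), process the symbols left to right:
Symbol C is a non-terminal. Add FIRST(C) \ {ε} = { '+' }
C is not nullable (ε ∉ FIRST(C)), so stop here.
FIRST(C A +) = { '+' }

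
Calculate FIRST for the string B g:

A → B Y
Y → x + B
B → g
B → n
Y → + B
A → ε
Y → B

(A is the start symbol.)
FIRST sets of the non-terminals involved (from the grammar, by fixed-point iteration):
  FIRST(B) = { 'g', 'n' }

To compute FIRST(B g), process the symbols left to right:
Symbol B is a non-terminal. Add FIRST(B) \ {ε} = { 'g', 'n' }
B is not nullable (ε ∉ FIRST(B)), so stop here.
FIRST(B g) = { 'g', 'n' }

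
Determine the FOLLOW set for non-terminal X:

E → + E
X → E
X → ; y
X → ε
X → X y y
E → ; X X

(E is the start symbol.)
To compute FOLLOW(X), find every occurrence of X on a right-hand side N → α X β: add FIRST(β) \ {ε}, and if β is empty or nullable also add FOLLOW(N). Iterate to a fixed point.

In X → X y y: X is followed by y y, add FIRST(y y) \ {ε} = { 'y' }
In E → ; X X: X is followed by X, add FIRST(X) \ {ε} = { '+', ';', 'y' }
  X is nullable, so also add FOLLOW(E)
In E → ; X X: X is at the end, add FOLLOW(E)

The FOLLOW sets referred to above (computed the same way, to a fixed point):
  FOLLOW(E) = { $, '+', ';', 'y' }

Taking the union: FOLLOW(X) = { $, '+', ';', 'y' }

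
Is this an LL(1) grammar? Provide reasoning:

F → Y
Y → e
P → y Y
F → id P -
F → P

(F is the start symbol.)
A grammar is LL(1) if for each non-terminal N with multiple productions, the predict sets of those productions are pairwise disjoint, where PREDICT(N → α) = (FIRST(α) \ {ε}) ∪ (FOLLOW(N) if α ⇒* ε).

Relevant sets:
  FIRST(Y) = { 'e' }
  FIRST(P) = { 'y' }

For F:
  PREDICT(F → Y) = { 'e' }
  PREDICT(F → id P '-') = { 'id' }
  PREDICT(F → P) = { 'y' }
Y, P have a single production, so nothing to check there.

All predict sets are disjoint. The grammar IS LL(1).

Answer: Yes, the grammar is LL(1).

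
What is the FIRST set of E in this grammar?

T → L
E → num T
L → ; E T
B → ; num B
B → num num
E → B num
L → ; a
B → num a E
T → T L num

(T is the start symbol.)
To compute FIRST(E), examine every production with E on the left-hand side, reading each right-hand side left to right until a non-nullable symbol is reached.

FIRST sets of the other non-terminals involved (by the same procedure, iterated to a fixed point):
  FIRST(B) = { ';', 'num' }

From E → num T:
  - num is a terminal: add 'num' and stop
From E → B num:
  - B is a non-terminal: add FIRST(B) \ {ε} = { ';', 'num' }
    B is not nullable, so stop

Collecting: FIRST(E) = { ';', 'num' }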